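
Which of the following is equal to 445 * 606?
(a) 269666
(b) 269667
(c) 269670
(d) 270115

445 * 606 = 269670
c) 269670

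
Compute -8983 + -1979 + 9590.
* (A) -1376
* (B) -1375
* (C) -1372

First: -8983 + -1979 = -10962
Then: -10962 + 9590 = -1372
C) -1372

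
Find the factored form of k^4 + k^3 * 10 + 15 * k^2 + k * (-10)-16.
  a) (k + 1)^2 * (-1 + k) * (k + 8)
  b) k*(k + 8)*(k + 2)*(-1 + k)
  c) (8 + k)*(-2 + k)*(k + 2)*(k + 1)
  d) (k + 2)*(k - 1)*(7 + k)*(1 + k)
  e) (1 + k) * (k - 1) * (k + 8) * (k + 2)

We need to factor k^4 + k^3 * 10 + 15 * k^2 + k * (-10)-16.
The factored form is (1 + k) * (k - 1) * (k + 8) * (k + 2).
e) (1 + k) * (k - 1) * (k + 8) * (k + 2)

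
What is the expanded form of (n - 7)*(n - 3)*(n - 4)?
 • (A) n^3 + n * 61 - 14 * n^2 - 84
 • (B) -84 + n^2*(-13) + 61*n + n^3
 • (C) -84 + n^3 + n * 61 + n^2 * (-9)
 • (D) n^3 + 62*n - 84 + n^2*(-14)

Expanding (n - 7)*(n - 3)*(n - 4):
= n^3 + n * 61 - 14 * n^2 - 84
A) n^3 + n * 61 - 14 * n^2 - 84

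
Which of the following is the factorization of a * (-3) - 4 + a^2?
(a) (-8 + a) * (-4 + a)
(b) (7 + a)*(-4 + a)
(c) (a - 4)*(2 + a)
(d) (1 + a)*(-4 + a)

We need to factor a * (-3) - 4 + a^2.
The factored form is (1 + a)*(-4 + a).
d) (1 + a)*(-4 + a)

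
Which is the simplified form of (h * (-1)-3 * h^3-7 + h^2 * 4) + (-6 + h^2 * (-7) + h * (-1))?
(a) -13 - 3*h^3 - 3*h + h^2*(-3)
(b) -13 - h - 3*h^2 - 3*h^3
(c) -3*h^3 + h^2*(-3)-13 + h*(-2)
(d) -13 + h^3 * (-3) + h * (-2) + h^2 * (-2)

Adding the polynomials and combining like terms:
(h*(-1) - 3*h^3 - 7 + h^2*4) + (-6 + h^2*(-7) + h*(-1))
= -3*h^3 + h^2*(-3)-13 + h*(-2)
c) -3*h^3 + h^2*(-3)-13 + h*(-2)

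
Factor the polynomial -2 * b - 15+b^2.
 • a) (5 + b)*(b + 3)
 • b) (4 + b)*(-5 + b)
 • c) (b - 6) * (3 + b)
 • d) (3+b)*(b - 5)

We need to factor -2 * b - 15+b^2.
The factored form is (3+b)*(b - 5).
d) (3+b)*(b - 5)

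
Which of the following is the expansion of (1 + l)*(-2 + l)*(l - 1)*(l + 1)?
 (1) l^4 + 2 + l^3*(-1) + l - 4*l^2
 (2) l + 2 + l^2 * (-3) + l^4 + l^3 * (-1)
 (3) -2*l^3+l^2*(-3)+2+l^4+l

Expanding (1 + l)*(-2 + l)*(l - 1)*(l + 1):
= l + 2 + l^2 * (-3) + l^4 + l^3 * (-1)
2) l + 2 + l^2 * (-3) + l^4 + l^3 * (-1)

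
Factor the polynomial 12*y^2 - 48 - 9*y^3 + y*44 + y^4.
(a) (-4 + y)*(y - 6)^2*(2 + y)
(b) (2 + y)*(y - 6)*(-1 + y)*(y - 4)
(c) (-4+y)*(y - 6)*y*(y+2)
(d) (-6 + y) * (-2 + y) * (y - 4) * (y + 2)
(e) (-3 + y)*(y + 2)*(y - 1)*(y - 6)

We need to factor 12*y^2 - 48 - 9*y^3 + y*44 + y^4.
The factored form is (2 + y)*(y - 6)*(-1 + y)*(y - 4).
b) (2 + y)*(y - 6)*(-1 + y)*(y - 4)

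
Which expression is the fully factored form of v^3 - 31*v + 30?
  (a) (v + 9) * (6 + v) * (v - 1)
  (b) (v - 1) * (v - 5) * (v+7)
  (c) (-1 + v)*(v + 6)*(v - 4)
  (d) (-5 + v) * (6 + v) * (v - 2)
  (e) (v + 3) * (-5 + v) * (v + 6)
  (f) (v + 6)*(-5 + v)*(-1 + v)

We need to factor v^3 - 31*v + 30.
The factored form is (v + 6)*(-5 + v)*(-1 + v).
f) (v + 6)*(-5 + v)*(-1 + v)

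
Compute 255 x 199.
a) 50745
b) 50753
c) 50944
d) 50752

255 * 199 = 50745
a) 50745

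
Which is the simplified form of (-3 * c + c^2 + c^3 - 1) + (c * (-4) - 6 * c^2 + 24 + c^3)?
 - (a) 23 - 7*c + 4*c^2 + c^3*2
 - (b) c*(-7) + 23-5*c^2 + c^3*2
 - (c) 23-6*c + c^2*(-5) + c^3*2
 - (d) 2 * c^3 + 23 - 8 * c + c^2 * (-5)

Adding the polynomials and combining like terms:
(-3*c + c^2 + c^3 - 1) + (c*(-4) - 6*c^2 + 24 + c^3)
= c*(-7) + 23-5*c^2 + c^3*2
b) c*(-7) + 23-5*c^2 + c^3*2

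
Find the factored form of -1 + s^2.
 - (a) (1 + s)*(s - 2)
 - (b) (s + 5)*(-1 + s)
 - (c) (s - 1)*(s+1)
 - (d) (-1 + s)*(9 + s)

We need to factor -1 + s^2.
The factored form is (s - 1)*(s+1).
c) (s - 1)*(s+1)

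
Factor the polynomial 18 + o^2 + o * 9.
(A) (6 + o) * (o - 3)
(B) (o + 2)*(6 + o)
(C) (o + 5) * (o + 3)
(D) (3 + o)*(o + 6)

We need to factor 18 + o^2 + o * 9.
The factored form is (3 + o)*(o + 6).
D) (3 + o)*(o + 6)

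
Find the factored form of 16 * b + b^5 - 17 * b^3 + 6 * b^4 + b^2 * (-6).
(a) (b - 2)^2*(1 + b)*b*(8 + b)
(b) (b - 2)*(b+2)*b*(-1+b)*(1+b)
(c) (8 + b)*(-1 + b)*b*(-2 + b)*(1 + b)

We need to factor 16 * b + b^5 - 17 * b^3 + 6 * b^4 + b^2 * (-6).
The factored form is (8 + b)*(-1 + b)*b*(-2 + b)*(1 + b).
c) (8 + b)*(-1 + b)*b*(-2 + b)*(1 + b)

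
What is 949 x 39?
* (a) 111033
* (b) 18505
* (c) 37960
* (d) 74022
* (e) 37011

949 * 39 = 37011
e) 37011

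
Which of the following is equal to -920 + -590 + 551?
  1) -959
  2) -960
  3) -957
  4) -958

First: -920 + -590 = -1510
Then: -1510 + 551 = -959
1) -959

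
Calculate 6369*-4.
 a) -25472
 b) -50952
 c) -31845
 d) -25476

6369 * -4 = -25476
d) -25476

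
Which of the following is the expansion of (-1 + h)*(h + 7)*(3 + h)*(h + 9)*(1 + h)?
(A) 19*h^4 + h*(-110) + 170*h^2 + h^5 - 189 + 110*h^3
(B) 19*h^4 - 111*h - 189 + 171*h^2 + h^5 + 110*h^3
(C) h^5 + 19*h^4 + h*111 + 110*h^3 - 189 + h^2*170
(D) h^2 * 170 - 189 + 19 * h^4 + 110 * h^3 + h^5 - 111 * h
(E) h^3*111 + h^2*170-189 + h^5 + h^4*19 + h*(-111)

Expanding (-1 + h)*(h + 7)*(3 + h)*(h + 9)*(1 + h):
= h^2 * 170 - 189 + 19 * h^4 + 110 * h^3 + h^5 - 111 * h
D) h^2 * 170 - 189 + 19 * h^4 + 110 * h^3 + h^5 - 111 * h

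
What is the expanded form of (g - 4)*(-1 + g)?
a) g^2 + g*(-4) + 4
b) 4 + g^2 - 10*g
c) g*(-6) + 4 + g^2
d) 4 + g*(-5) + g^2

Expanding (g - 4)*(-1 + g):
= 4 + g*(-5) + g^2
d) 4 + g*(-5) + g^2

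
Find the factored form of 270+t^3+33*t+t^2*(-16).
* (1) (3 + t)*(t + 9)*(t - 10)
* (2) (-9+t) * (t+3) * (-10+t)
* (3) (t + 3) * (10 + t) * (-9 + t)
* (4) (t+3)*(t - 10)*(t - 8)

We need to factor 270+t^3+33*t+t^2*(-16).
The factored form is (-9+t) * (t+3) * (-10+t).
2) (-9+t) * (t+3) * (-10+t)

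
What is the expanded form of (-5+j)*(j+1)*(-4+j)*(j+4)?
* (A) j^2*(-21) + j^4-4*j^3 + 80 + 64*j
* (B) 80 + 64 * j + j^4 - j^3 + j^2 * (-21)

Expanding (-5+j)*(j+1)*(-4+j)*(j+4):
= j^2*(-21) + j^4-4*j^3 + 80 + 64*j
A) j^2*(-21) + j^4-4*j^3 + 80 + 64*j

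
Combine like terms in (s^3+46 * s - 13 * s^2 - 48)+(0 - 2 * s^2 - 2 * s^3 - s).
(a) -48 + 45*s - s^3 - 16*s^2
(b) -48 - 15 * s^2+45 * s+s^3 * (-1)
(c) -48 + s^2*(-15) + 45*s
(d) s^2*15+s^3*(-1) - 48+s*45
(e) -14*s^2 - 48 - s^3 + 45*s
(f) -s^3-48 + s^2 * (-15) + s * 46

Adding the polynomials and combining like terms:
(s^3 + 46*s - 13*s^2 - 48) + (0 - 2*s^2 - 2*s^3 - s)
= -48 - 15 * s^2+45 * s+s^3 * (-1)
b) -48 - 15 * s^2+45 * s+s^3 * (-1)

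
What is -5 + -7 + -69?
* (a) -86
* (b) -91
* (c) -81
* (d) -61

First: -5 + -7 = -12
Then: -12 + -69 = -81
c) -81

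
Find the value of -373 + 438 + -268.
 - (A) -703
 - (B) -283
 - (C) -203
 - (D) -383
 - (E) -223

First: -373 + 438 = 65
Then: 65 + -268 = -203
C) -203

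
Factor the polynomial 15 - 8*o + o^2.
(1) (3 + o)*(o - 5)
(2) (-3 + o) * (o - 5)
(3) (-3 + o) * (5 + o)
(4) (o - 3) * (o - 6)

We need to factor 15 - 8*o + o^2.
The factored form is (-3 + o) * (o - 5).
2) (-3 + o) * (o - 5)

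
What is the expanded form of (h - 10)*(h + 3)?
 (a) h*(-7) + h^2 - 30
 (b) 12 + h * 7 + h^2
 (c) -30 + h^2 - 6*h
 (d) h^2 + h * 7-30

Expanding (h - 10)*(h + 3):
= h*(-7) + h^2 - 30
a) h*(-7) + h^2 - 30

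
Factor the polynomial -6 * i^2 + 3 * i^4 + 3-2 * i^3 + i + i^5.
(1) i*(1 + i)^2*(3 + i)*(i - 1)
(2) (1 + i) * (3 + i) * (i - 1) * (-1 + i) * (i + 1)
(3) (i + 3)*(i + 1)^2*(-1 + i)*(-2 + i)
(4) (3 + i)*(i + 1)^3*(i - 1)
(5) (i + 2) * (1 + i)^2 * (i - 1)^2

We need to factor -6 * i^2 + 3 * i^4 + 3-2 * i^3 + i + i^5.
The factored form is (1 + i) * (3 + i) * (i - 1) * (-1 + i) * (i + 1).
2) (1 + i) * (3 + i) * (i - 1) * (-1 + i) * (i + 1)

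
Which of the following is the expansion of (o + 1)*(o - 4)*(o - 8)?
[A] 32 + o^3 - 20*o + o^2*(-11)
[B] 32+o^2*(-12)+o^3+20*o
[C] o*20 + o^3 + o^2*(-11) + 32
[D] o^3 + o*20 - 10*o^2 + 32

Expanding (o + 1)*(o - 4)*(o - 8):
= o*20 + o^3 + o^2*(-11) + 32
C) o*20 + o^3 + o^2*(-11) + 32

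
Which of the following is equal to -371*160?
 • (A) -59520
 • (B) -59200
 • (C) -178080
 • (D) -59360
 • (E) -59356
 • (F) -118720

-371 * 160 = -59360
D) -59360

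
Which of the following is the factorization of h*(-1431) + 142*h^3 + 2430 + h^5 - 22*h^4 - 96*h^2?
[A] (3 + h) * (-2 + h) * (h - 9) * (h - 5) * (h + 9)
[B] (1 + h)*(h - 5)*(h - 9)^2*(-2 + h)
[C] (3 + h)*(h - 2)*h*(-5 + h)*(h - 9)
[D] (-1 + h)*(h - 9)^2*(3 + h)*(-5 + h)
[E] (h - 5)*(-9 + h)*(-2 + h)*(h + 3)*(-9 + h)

We need to factor h*(-1431) + 142*h^3 + 2430 + h^5 - 22*h^4 - 96*h^2.
The factored form is (h - 5)*(-9 + h)*(-2 + h)*(h + 3)*(-9 + h).
E) (h - 5)*(-9 + h)*(-2 + h)*(h + 3)*(-9 + h)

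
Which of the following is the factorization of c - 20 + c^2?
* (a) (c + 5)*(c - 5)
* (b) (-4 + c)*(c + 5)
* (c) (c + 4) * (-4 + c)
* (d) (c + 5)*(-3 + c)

We need to factor c - 20 + c^2.
The factored form is (-4 + c)*(c + 5).
b) (-4 + c)*(c + 5)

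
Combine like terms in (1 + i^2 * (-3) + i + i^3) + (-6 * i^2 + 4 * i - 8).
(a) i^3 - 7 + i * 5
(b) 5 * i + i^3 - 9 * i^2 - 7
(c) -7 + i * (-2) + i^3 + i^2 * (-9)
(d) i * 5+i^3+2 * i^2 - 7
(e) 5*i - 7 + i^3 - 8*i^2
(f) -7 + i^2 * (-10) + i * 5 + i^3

Adding the polynomials and combining like terms:
(1 + i^2*(-3) + i + i^3) + (-6*i^2 + 4*i - 8)
= 5 * i + i^3 - 9 * i^2 - 7
b) 5 * i + i^3 - 9 * i^2 - 7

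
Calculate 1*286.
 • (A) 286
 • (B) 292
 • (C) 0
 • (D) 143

1 * 286 = 286
A) 286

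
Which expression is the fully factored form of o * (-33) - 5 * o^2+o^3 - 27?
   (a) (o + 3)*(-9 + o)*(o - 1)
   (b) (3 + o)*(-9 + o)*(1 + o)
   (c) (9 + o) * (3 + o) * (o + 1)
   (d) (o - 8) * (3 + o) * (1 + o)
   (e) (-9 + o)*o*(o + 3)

We need to factor o * (-33) - 5 * o^2+o^3 - 27.
The factored form is (3 + o)*(-9 + o)*(1 + o).
b) (3 + o)*(-9 + o)*(1 + o)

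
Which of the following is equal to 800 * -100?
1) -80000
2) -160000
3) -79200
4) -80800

800 * -100 = -80000
1) -80000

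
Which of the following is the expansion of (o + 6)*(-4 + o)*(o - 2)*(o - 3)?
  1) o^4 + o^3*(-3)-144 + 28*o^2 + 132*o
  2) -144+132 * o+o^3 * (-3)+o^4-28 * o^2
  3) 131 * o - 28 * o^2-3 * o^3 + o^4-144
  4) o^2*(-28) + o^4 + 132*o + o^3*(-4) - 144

Expanding (o + 6)*(-4 + o)*(o - 2)*(o - 3):
= -144+132 * o+o^3 * (-3)+o^4-28 * o^2
2) -144+132 * o+o^3 * (-3)+o^4-28 * o^2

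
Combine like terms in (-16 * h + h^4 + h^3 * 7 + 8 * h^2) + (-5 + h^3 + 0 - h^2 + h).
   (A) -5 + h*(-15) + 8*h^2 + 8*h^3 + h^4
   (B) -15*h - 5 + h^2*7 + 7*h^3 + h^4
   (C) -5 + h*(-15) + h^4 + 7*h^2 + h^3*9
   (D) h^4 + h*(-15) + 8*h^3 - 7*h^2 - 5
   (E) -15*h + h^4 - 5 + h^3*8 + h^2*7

Adding the polynomials and combining like terms:
(-16*h + h^4 + h^3*7 + 8*h^2) + (-5 + h^3 + 0 - h^2 + h)
= -15*h + h^4 - 5 + h^3*8 + h^2*7
E) -15*h + h^4 - 5 + h^3*8 + h^2*7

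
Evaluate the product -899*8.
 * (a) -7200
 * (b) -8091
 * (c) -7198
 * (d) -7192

-899 * 8 = -7192
d) -7192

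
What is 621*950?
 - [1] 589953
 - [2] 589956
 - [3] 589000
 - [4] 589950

621 * 950 = 589950
4) 589950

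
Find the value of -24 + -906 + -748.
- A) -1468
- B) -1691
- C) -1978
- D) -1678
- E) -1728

First: -24 + -906 = -930
Then: -930 + -748 = -1678
D) -1678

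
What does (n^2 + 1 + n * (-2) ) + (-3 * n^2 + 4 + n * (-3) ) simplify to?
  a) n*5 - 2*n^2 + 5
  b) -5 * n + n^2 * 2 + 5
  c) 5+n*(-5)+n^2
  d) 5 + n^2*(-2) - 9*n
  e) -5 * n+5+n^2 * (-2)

Adding the polynomials and combining like terms:
(n^2 + 1 + n*(-2)) + (-3*n^2 + 4 + n*(-3))
= -5 * n+5+n^2 * (-2)
e) -5 * n+5+n^2 * (-2)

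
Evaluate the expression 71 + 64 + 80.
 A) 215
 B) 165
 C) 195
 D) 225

First: 71 + 64 = 135
Then: 135 + 80 = 215
A) 215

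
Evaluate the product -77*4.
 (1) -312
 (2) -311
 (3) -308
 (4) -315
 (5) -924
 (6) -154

-77 * 4 = -308
3) -308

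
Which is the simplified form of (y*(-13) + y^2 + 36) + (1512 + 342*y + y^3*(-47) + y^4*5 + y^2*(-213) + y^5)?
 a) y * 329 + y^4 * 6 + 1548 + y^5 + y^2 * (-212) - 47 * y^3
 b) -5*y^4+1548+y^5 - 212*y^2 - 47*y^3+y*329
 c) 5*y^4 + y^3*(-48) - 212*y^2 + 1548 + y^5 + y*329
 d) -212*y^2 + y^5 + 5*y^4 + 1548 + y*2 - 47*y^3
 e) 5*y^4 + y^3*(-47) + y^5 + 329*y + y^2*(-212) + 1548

Adding the polynomials and combining like terms:
(y*(-13) + y^2 + 36) + (1512 + 342*y + y^3*(-47) + y^4*5 + y^2*(-213) + y^5)
= 5*y^4 + y^3*(-47) + y^5 + 329*y + y^2*(-212) + 1548
e) 5*y^4 + y^3*(-47) + y^5 + 329*y + y^2*(-212) + 1548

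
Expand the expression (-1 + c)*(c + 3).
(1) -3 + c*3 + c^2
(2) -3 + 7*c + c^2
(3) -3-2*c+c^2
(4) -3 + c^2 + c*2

Expanding (-1 + c)*(c + 3):
= -3 + c^2 + c*2
4) -3 + c^2 + c*2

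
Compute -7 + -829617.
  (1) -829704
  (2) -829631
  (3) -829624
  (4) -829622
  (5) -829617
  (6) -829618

-7 + -829617 = -829624
3) -829624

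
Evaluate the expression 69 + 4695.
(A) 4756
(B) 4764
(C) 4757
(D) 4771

69 + 4695 = 4764
B) 4764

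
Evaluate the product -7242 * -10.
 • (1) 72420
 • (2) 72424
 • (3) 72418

-7242 * -10 = 72420
1) 72420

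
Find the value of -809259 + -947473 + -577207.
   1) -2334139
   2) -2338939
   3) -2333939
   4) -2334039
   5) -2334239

First: -809259 + -947473 = -1756732
Then: -1756732 + -577207 = -2333939
3) -2333939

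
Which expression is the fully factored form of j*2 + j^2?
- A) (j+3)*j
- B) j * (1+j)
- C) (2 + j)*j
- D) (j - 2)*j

We need to factor j*2 + j^2.
The factored form is (2 + j)*j.
C) (2 + j)*j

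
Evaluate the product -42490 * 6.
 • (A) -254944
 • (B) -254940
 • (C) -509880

-42490 * 6 = -254940
B) -254940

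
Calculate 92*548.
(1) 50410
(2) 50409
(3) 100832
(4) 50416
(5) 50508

92 * 548 = 50416
4) 50416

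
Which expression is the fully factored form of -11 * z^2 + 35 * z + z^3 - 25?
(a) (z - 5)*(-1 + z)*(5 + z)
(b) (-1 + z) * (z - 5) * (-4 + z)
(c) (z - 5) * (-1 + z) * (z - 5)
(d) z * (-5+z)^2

We need to factor -11 * z^2 + 35 * z + z^3 - 25.
The factored form is (z - 5) * (-1 + z) * (z - 5).
c) (z - 5) * (-1 + z) * (z - 5)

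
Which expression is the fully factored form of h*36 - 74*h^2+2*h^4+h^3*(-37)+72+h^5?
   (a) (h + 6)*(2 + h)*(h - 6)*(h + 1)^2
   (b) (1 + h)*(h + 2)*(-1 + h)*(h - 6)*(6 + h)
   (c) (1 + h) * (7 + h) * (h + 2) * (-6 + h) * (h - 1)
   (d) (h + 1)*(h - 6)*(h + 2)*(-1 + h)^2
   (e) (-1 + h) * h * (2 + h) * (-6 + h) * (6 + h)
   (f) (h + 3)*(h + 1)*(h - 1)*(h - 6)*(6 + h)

We need to factor h*36 - 74*h^2+2*h^4+h^3*(-37)+72+h^5.
The factored form is (1 + h)*(h + 2)*(-1 + h)*(h - 6)*(6 + h).
b) (1 + h)*(h + 2)*(-1 + h)*(h - 6)*(6 + h)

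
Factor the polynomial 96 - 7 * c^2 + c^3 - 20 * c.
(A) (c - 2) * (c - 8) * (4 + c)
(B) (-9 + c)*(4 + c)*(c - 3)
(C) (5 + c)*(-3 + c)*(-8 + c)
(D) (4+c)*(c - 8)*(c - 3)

We need to factor 96 - 7 * c^2 + c^3 - 20 * c.
The factored form is (4+c)*(c - 8)*(c - 3).
D) (4+c)*(c - 8)*(c - 3)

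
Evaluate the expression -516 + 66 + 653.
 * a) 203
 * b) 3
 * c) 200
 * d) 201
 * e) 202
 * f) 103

First: -516 + 66 = -450
Then: -450 + 653 = 203
a) 203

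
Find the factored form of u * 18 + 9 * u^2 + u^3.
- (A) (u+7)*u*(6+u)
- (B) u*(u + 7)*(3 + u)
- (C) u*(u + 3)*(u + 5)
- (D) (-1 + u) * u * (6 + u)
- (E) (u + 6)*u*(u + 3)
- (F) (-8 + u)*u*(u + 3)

We need to factor u * 18 + 9 * u^2 + u^3.
The factored form is (u + 6)*u*(u + 3).
E) (u + 6)*u*(u + 3)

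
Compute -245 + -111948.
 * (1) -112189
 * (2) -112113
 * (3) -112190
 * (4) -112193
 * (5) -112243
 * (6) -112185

-245 + -111948 = -112193
4) -112193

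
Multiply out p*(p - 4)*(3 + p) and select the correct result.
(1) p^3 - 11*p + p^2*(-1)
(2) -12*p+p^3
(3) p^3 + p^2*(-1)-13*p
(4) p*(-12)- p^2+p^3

Expanding p*(p - 4)*(3 + p):
= p*(-12)- p^2+p^3
4) p*(-12)- p^2+p^3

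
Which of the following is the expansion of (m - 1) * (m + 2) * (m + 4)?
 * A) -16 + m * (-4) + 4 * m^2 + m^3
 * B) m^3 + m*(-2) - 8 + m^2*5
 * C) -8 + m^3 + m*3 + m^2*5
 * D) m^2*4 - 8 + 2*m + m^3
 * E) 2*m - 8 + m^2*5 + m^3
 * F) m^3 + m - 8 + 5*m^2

Expanding (m - 1) * (m + 2) * (m + 4):
= 2*m - 8 + m^2*5 + m^3
E) 2*m - 8 + m^2*5 + m^3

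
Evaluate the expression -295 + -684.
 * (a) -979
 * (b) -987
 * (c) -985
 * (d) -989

-295 + -684 = -979
a) -979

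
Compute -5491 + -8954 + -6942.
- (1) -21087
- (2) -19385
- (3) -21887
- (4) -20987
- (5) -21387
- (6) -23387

First: -5491 + -8954 = -14445
Then: -14445 + -6942 = -21387
5) -21387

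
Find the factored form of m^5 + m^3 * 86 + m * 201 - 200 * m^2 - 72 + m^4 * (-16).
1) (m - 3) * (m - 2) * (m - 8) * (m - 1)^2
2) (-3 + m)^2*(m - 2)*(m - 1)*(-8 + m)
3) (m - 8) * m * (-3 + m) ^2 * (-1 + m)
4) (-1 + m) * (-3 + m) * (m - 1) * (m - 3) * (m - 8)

We need to factor m^5 + m^3 * 86 + m * 201 - 200 * m^2 - 72 + m^4 * (-16).
The factored form is (-1 + m) * (-3 + m) * (m - 1) * (m - 3) * (m - 8).
4) (-1 + m) * (-3 + m) * (m - 1) * (m - 3) * (m - 8)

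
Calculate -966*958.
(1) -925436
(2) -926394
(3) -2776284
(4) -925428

-966 * 958 = -925428
4) -925428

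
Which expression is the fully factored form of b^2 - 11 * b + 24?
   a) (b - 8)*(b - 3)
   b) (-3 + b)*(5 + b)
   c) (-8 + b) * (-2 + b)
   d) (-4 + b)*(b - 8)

We need to factor b^2 - 11 * b + 24.
The factored form is (b - 8)*(b - 3).
a) (b - 8)*(b - 3)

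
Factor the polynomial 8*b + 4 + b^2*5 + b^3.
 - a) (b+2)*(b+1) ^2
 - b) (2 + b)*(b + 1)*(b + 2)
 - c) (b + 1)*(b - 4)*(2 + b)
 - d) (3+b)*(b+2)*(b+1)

We need to factor 8*b + 4 + b^2*5 + b^3.
The factored form is (2 + b)*(b + 1)*(b + 2).
b) (2 + b)*(b + 1)*(b + 2)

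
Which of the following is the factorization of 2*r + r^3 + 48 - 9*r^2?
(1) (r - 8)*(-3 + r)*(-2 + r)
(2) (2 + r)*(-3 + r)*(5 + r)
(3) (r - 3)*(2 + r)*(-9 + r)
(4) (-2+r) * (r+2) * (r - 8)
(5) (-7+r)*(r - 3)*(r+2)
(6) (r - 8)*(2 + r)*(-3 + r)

We need to factor 2*r + r^3 + 48 - 9*r^2.
The factored form is (r - 8)*(2 + r)*(-3 + r).
6) (r - 8)*(2 + r)*(-3 + r)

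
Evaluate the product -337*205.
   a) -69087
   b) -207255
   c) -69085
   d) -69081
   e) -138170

-337 * 205 = -69085
c) -69085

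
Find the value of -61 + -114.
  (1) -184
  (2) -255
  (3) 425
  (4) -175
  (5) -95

-61 + -114 = -175
4) -175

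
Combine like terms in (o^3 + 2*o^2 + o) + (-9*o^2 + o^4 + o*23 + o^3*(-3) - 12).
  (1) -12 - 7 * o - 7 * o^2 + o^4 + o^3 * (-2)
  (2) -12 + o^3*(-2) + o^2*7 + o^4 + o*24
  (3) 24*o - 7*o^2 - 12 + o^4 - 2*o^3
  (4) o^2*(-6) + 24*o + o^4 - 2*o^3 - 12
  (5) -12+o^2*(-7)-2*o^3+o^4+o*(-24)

Adding the polynomials and combining like terms:
(o^3 + 2*o^2 + o) + (-9*o^2 + o^4 + o*23 + o^3*(-3) - 12)
= 24*o - 7*o^2 - 12 + o^4 - 2*o^3
3) 24*o - 7*o^2 - 12 + o^4 - 2*o^3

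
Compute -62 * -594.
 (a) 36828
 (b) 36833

-62 * -594 = 36828
a) 36828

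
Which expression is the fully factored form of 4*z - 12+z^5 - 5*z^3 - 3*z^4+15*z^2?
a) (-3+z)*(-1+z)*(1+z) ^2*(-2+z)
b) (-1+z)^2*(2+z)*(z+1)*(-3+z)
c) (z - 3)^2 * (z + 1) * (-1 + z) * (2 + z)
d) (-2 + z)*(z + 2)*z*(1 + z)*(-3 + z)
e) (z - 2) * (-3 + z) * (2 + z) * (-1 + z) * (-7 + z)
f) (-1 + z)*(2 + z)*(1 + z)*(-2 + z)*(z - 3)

We need to factor 4*z - 12+z^5 - 5*z^3 - 3*z^4+15*z^2.
The factored form is (-1 + z)*(2 + z)*(1 + z)*(-2 + z)*(z - 3).
f) (-1 + z)*(2 + z)*(1 + z)*(-2 + z)*(z - 3)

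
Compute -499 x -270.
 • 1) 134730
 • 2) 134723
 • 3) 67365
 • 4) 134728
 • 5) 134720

-499 * -270 = 134730
1) 134730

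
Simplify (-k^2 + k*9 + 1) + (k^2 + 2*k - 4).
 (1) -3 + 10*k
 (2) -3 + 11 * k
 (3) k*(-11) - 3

Adding the polynomials and combining like terms:
(-k^2 + k*9 + 1) + (k^2 + 2*k - 4)
= -3 + 11 * k
2) -3 + 11 * k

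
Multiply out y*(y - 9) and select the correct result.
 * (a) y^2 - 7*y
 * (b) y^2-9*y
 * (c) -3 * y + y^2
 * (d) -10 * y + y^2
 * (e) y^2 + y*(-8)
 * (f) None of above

Expanding y*(y - 9):
= y^2-9*y
b) y^2-9*y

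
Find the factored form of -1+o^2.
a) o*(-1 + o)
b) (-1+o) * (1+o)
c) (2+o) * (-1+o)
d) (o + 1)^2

We need to factor -1+o^2.
The factored form is (-1+o) * (1+o).
b) (-1+o) * (1+o)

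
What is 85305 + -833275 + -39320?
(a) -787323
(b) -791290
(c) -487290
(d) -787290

First: 85305 + -833275 = -747970
Then: -747970 + -39320 = -787290
d) -787290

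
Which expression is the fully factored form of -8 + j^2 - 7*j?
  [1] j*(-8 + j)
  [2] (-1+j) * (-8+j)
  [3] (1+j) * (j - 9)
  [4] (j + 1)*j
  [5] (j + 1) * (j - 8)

We need to factor -8 + j^2 - 7*j.
The factored form is (j + 1) * (j - 8).
5) (j + 1) * (j - 8)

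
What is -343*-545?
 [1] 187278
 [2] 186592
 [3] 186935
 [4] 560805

-343 * -545 = 186935
3) 186935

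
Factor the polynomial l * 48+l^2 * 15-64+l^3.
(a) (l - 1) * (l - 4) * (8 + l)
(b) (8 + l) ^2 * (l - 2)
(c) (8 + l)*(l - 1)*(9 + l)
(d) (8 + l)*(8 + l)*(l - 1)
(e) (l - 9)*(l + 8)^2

We need to factor l * 48+l^2 * 15-64+l^3.
The factored form is (8 + l)*(8 + l)*(l - 1).
d) (8 + l)*(8 + l)*(l - 1)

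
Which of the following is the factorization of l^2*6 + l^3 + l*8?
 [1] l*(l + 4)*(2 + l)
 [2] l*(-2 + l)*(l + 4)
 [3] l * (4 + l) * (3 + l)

We need to factor l^2*6 + l^3 + l*8.
The factored form is l*(l + 4)*(2 + l).
1) l*(l + 4)*(2 + l)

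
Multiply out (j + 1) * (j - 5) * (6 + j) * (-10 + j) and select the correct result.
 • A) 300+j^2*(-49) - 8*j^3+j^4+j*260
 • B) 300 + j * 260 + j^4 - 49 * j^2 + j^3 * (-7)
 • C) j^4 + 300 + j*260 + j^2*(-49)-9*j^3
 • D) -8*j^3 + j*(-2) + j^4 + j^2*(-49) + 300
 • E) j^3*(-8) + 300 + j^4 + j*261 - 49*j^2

Expanding (j + 1) * (j - 5) * (6 + j) * (-10 + j):
= 300+j^2*(-49) - 8*j^3+j^4+j*260
A) 300+j^2*(-49) - 8*j^3+j^4+j*260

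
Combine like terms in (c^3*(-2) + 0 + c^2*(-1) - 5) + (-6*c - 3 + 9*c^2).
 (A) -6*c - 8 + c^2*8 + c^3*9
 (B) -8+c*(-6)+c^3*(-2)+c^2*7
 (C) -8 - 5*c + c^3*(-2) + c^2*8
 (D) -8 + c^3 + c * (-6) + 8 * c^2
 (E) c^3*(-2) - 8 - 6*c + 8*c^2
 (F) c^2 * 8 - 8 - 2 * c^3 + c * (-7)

Adding the polynomials and combining like terms:
(c^3*(-2) + 0 + c^2*(-1) - 5) + (-6*c - 3 + 9*c^2)
= c^3*(-2) - 8 - 6*c + 8*c^2
E) c^3*(-2) - 8 - 6*c + 8*c^2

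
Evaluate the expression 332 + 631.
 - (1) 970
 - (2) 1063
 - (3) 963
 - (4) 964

332 + 631 = 963
3) 963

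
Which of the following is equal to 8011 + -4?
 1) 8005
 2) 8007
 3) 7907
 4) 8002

8011 + -4 = 8007
2) 8007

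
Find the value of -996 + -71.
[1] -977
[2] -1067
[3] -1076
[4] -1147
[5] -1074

-996 + -71 = -1067
2) -1067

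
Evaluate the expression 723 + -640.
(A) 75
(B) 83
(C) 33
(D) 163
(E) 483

723 + -640 = 83
B) 83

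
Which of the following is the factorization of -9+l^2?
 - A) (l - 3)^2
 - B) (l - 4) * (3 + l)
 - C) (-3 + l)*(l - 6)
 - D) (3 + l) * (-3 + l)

We need to factor -9+l^2.
The factored form is (3 + l) * (-3 + l).
D) (3 + l) * (-3 + l)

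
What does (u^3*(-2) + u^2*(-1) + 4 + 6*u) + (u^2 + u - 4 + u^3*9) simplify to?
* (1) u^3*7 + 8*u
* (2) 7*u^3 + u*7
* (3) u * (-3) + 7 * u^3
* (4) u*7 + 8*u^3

Adding the polynomials and combining like terms:
(u^3*(-2) + u^2*(-1) + 4 + 6*u) + (u^2 + u - 4 + u^3*9)
= 7*u^3 + u*7
2) 7*u^3 + u*7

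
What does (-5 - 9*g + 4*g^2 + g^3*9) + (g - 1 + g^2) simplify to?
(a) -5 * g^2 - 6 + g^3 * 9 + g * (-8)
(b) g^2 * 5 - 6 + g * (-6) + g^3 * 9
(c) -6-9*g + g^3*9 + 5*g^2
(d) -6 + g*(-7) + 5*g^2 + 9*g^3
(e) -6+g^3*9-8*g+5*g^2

Adding the polynomials and combining like terms:
(-5 - 9*g + 4*g^2 + g^3*9) + (g - 1 + g^2)
= -6+g^3*9-8*g+5*g^2
e) -6+g^3*9-8*g+5*g^2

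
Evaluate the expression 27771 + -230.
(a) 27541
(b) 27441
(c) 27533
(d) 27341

27771 + -230 = 27541
a) 27541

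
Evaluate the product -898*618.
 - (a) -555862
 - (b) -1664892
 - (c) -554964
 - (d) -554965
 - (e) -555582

-898 * 618 = -554964
c) -554964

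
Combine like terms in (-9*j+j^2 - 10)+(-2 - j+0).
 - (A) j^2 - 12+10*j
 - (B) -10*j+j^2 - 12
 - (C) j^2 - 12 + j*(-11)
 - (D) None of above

Adding the polynomials and combining like terms:
(-9*j + j^2 - 10) + (-2 - j + 0)
= -10*j+j^2 - 12
B) -10*j+j^2 - 12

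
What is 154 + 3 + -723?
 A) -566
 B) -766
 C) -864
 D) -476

First: 154 + 3 = 157
Then: 157 + -723 = -566
A) -566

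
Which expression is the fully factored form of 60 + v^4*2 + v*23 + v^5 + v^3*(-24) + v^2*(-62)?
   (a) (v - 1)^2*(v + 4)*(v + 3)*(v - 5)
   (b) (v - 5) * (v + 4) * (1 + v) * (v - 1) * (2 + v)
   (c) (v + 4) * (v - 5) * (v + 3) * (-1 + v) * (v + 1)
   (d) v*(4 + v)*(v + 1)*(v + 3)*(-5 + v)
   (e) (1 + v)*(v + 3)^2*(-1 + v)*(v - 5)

We need to factor 60 + v^4*2 + v*23 + v^5 + v^3*(-24) + v^2*(-62).
The factored form is (v + 4) * (v - 5) * (v + 3) * (-1 + v) * (v + 1).
c) (v + 4) * (v - 5) * (v + 3) * (-1 + v) * (v + 1)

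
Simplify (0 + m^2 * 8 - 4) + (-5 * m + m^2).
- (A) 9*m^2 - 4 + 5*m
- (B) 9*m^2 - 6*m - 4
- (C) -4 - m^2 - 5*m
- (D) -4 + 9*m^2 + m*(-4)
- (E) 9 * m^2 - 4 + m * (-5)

Adding the polynomials and combining like terms:
(0 + m^2*8 - 4) + (-5*m + m^2)
= 9 * m^2 - 4 + m * (-5)
E) 9 * m^2 - 4 + m * (-5)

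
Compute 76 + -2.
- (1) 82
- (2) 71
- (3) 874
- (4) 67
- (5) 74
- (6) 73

76 + -2 = 74
5) 74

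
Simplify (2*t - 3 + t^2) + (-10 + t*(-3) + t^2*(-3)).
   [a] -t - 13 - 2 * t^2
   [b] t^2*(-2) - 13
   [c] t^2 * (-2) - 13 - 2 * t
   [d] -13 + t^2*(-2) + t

Adding the polynomials and combining like terms:
(2*t - 3 + t^2) + (-10 + t*(-3) + t^2*(-3))
= -t - 13 - 2 * t^2
a) -t - 13 - 2 * t^2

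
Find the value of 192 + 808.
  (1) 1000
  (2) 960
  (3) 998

192 + 808 = 1000
1) 1000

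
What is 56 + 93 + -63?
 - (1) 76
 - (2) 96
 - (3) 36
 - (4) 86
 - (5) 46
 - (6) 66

First: 56 + 93 = 149
Then: 149 + -63 = 86
4) 86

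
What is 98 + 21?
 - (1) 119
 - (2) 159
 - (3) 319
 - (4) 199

98 + 21 = 119
1) 119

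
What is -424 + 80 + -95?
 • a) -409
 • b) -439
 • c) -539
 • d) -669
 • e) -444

First: -424 + 80 = -344
Then: -344 + -95 = -439
b) -439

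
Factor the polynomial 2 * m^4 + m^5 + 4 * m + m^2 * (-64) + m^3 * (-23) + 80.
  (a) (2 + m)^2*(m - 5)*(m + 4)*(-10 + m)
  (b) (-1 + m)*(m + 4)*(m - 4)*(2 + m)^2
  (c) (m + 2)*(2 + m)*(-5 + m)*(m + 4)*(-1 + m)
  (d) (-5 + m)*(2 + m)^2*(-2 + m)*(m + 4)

We need to factor 2 * m^4 + m^5 + 4 * m + m^2 * (-64) + m^3 * (-23) + 80.
The factored form is (m + 2)*(2 + m)*(-5 + m)*(m + 4)*(-1 + m).
c) (m + 2)*(2 + m)*(-5 + m)*(m + 4)*(-1 + m)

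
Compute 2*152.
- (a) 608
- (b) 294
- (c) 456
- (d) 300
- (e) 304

2 * 152 = 304
e) 304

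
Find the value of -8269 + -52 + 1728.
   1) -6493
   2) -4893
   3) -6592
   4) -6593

First: -8269 + -52 = -8321
Then: -8321 + 1728 = -6593
4) -6593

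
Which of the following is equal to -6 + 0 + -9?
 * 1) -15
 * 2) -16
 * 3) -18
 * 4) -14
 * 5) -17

First: -6 + 0 = -6
Then: -6 + -9 = -15
1) -15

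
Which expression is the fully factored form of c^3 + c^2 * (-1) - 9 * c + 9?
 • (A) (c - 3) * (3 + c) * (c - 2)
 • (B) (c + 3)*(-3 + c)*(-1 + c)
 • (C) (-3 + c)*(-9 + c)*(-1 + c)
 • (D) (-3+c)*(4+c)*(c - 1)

We need to factor c^3 + c^2 * (-1) - 9 * c + 9.
The factored form is (c + 3)*(-3 + c)*(-1 + c).
B) (c + 3)*(-3 + c)*(-1 + c)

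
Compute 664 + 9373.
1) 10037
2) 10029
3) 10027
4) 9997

664 + 9373 = 10037
1) 10037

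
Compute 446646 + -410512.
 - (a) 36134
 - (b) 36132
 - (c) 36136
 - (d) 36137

446646 + -410512 = 36134
a) 36134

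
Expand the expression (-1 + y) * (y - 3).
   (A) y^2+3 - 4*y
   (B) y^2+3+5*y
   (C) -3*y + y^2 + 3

Expanding (-1 + y) * (y - 3):
= y^2+3 - 4*y
A) y^2+3 - 4*y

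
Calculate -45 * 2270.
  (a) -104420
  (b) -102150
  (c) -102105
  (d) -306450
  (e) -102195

-45 * 2270 = -102150
b) -102150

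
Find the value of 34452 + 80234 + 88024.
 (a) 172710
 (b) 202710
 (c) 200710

First: 34452 + 80234 = 114686
Then: 114686 + 88024 = 202710
b) 202710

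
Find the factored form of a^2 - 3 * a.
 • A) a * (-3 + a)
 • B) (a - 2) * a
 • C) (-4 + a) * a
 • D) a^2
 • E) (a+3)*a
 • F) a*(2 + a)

We need to factor a^2 - 3 * a.
The factored form is a * (-3 + a).
A) a * (-3 + a)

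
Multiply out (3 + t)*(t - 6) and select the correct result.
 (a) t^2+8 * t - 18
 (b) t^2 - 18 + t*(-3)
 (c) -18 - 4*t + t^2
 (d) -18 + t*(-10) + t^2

Expanding (3 + t)*(t - 6):
= t^2 - 18 + t*(-3)
b) t^2 - 18 + t*(-3)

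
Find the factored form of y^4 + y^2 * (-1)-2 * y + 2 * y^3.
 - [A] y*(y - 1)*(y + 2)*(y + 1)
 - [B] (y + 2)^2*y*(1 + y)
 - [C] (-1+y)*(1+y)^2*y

We need to factor y^4 + y^2 * (-1)-2 * y + 2 * y^3.
The factored form is y*(y - 1)*(y + 2)*(y + 1).
A) y*(y - 1)*(y + 2)*(y + 1)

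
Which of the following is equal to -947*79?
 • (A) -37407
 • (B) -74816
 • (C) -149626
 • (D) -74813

-947 * 79 = -74813
D) -74813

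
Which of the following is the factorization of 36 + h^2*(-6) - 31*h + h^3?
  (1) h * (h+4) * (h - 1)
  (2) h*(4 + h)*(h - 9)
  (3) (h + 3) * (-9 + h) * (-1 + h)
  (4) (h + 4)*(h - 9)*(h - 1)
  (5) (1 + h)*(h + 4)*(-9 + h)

We need to factor 36 + h^2*(-6) - 31*h + h^3.
The factored form is (h + 4)*(h - 9)*(h - 1).
4) (h + 4)*(h - 9)*(h - 1)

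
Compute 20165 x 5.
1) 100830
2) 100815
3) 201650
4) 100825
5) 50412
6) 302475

20165 * 5 = 100825
4) 100825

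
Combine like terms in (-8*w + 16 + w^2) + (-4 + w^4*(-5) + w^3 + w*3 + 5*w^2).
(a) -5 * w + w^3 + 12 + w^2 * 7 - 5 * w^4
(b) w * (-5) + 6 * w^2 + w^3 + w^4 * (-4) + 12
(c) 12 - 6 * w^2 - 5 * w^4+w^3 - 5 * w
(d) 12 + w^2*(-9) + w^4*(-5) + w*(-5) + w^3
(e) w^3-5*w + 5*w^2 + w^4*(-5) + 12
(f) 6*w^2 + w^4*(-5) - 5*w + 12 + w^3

Adding the polynomials and combining like terms:
(-8*w + 16 + w^2) + (-4 + w^4*(-5) + w^3 + w*3 + 5*w^2)
= 6*w^2 + w^4*(-5) - 5*w + 12 + w^3
f) 6*w^2 + w^4*(-5) - 5*w + 12 + w^3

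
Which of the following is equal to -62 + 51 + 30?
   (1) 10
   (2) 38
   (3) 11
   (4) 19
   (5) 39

First: -62 + 51 = -11
Then: -11 + 30 = 19
4) 19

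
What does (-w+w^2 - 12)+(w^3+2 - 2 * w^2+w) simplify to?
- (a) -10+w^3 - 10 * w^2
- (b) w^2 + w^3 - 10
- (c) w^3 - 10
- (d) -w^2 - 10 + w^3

Adding the polynomials and combining like terms:
(-w + w^2 - 12) + (w^3 + 2 - 2*w^2 + w)
= -w^2 - 10 + w^3
d) -w^2 - 10 + w^3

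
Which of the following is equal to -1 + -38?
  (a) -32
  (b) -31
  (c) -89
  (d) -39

-1 + -38 = -39
d) -39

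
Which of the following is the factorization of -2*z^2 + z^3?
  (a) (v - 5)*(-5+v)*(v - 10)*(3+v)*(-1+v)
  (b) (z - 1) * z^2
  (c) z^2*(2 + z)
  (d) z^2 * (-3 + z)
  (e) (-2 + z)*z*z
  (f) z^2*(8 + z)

We need to factor -2*z^2 + z^3.
The factored form is (-2 + z)*z*z.
e) (-2 + z)*z*z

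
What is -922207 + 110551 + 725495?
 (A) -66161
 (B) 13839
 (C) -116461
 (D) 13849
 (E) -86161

First: -922207 + 110551 = -811656
Then: -811656 + 725495 = -86161
E) -86161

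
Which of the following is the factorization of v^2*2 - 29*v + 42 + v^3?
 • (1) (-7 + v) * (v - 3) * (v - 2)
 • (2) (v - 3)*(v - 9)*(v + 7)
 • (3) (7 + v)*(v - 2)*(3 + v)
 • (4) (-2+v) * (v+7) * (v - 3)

We need to factor v^2*2 - 29*v + 42 + v^3.
The factored form is (-2+v) * (v+7) * (v - 3).
4) (-2+v) * (v+7) * (v - 3)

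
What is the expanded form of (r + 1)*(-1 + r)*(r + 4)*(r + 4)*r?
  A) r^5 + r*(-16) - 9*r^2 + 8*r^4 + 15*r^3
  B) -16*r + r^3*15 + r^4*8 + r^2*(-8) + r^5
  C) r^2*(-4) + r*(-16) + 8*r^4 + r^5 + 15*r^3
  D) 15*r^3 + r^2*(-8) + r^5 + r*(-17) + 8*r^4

Expanding (r + 1)*(-1 + r)*(r + 4)*(r + 4)*r:
= -16*r + r^3*15 + r^4*8 + r^2*(-8) + r^5
B) -16*r + r^3*15 + r^4*8 + r^2*(-8) + r^5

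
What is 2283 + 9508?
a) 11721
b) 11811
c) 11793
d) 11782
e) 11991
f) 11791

2283 + 9508 = 11791
f) 11791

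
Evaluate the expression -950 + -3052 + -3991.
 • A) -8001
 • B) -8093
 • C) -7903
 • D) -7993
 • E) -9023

First: -950 + -3052 = -4002
Then: -4002 + -3991 = -7993
D) -7993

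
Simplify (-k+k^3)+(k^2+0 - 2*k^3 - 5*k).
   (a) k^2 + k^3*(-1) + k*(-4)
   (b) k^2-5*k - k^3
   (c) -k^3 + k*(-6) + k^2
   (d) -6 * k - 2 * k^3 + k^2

Adding the polynomials and combining like terms:
(-k + k^3) + (k^2 + 0 - 2*k^3 - 5*k)
= -k^3 + k*(-6) + k^2
c) -k^3 + k*(-6) + k^2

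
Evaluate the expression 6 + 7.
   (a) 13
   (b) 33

6 + 7 = 13
a) 13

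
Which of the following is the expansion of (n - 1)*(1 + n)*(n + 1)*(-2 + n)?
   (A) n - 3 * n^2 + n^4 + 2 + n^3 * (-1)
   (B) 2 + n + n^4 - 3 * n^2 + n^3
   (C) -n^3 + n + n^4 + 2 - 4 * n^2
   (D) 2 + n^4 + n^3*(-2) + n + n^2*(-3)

Expanding (n - 1)*(1 + n)*(n + 1)*(-2 + n):
= n - 3 * n^2 + n^4 + 2 + n^3 * (-1)
A) n - 3 * n^2 + n^4 + 2 + n^3 * (-1)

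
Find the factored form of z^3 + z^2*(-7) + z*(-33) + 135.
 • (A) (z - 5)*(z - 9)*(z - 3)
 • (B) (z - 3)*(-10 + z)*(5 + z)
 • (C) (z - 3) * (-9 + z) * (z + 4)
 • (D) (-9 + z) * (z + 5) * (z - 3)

We need to factor z^3 + z^2*(-7) + z*(-33) + 135.
The factored form is (-9 + z) * (z + 5) * (z - 3).
D) (-9 + z) * (z + 5) * (z - 3)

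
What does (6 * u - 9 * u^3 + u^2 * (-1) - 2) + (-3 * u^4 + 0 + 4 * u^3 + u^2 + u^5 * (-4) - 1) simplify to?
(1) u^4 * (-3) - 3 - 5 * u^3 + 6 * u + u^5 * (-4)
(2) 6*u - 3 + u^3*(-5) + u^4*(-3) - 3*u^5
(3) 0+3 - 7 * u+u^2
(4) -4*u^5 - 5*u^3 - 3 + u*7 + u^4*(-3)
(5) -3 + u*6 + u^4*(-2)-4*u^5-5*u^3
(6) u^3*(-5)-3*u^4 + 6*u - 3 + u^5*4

Adding the polynomials and combining like terms:
(6*u - 9*u^3 + u^2*(-1) - 2) + (-3*u^4 + 0 + 4*u^3 + u^2 + u^5*(-4) - 1)
= u^4 * (-3) - 3 - 5 * u^3 + 6 * u + u^5 * (-4)
1) u^4 * (-3) - 3 - 5 * u^3 + 6 * u + u^5 * (-4)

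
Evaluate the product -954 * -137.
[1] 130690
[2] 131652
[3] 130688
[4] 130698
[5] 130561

-954 * -137 = 130698
4) 130698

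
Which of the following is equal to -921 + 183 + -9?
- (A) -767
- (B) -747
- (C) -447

First: -921 + 183 = -738
Then: -738 + -9 = -747
B) -747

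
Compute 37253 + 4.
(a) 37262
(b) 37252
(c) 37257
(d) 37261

37253 + 4 = 37257
c) 37257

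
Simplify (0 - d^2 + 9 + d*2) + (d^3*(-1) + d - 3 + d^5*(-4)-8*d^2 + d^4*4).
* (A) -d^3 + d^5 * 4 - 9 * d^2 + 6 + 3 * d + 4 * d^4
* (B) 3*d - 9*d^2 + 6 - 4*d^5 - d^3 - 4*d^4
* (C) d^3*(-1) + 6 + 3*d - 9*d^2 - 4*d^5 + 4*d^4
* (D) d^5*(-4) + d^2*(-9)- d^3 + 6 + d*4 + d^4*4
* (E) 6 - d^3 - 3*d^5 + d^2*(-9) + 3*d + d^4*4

Adding the polynomials and combining like terms:
(0 - d^2 + 9 + d*2) + (d^3*(-1) + d - 3 + d^5*(-4) - 8*d^2 + d^4*4)
= d^3*(-1) + 6 + 3*d - 9*d^2 - 4*d^5 + 4*d^4
C) d^3*(-1) + 6 + 3*d - 9*d^2 - 4*d^5 + 4*d^4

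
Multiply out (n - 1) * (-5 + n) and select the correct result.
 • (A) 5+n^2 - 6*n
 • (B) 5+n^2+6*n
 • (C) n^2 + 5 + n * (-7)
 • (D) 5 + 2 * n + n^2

Expanding (n - 1) * (-5 + n):
= 5+n^2 - 6*n
A) 5+n^2 - 6*n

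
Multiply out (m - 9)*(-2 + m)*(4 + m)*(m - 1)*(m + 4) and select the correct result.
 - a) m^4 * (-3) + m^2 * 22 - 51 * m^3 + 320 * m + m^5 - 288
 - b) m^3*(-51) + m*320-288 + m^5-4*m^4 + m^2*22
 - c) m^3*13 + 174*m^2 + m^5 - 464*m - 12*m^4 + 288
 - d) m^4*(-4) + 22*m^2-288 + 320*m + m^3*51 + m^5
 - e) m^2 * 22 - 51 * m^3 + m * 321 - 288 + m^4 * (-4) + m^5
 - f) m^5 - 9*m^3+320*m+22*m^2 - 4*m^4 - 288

Expanding (m - 9)*(-2 + m)*(4 + m)*(m - 1)*(m + 4):
= m^3*(-51) + m*320-288 + m^5-4*m^4 + m^2*22
b) m^3*(-51) + m*320-288 + m^5-4*m^4 + m^2*22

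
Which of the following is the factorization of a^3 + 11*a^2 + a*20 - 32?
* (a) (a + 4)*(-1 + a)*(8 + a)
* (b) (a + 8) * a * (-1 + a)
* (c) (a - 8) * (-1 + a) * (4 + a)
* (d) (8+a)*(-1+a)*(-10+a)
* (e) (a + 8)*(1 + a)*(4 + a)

We need to factor a^3 + 11*a^2 + a*20 - 32.
The factored form is (a + 4)*(-1 + a)*(8 + a).
a) (a + 4)*(-1 + a)*(8 + a)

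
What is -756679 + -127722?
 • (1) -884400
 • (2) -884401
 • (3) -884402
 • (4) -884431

-756679 + -127722 = -884401
2) -884401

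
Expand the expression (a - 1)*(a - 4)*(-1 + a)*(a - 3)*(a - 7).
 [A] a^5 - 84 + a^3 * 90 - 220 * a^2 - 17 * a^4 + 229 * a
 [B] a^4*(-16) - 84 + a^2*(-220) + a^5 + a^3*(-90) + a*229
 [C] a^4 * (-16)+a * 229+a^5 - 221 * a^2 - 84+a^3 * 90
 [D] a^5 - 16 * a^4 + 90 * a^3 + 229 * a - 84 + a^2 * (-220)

Expanding (a - 1)*(a - 4)*(-1 + a)*(a - 3)*(a - 7):
= a^5 - 16 * a^4 + 90 * a^3 + 229 * a - 84 + a^2 * (-220)
D) a^5 - 16 * a^4 + 90 * a^3 + 229 * a - 84 + a^2 * (-220)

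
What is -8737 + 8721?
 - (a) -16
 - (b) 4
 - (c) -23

-8737 + 8721 = -16
a) -16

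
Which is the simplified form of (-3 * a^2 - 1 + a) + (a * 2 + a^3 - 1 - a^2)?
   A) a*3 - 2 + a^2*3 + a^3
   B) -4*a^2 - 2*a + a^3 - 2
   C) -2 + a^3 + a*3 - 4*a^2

Adding the polynomials and combining like terms:
(-3*a^2 - 1 + a) + (a*2 + a^3 - 1 - a^2)
= -2 + a^3 + a*3 - 4*a^2
C) -2 + a^3 + a*3 - 4*a^2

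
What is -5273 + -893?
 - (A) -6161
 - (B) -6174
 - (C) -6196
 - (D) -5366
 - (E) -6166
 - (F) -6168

-5273 + -893 = -6166
E) -6166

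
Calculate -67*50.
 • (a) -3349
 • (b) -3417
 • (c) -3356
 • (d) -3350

-67 * 50 = -3350
d) -3350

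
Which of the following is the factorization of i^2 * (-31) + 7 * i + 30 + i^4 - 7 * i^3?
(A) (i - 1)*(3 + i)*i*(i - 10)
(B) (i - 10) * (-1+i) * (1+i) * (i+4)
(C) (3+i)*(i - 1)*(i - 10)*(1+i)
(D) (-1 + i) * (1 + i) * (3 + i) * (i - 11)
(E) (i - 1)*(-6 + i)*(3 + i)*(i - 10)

We need to factor i^2 * (-31) + 7 * i + 30 + i^4 - 7 * i^3.
The factored form is (3+i)*(i - 1)*(i - 10)*(1+i).
C) (3+i)*(i - 1)*(i - 10)*(1+i)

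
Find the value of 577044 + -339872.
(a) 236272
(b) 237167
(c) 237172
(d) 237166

577044 + -339872 = 237172
c) 237172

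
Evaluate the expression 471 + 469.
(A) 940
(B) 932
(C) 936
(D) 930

471 + 469 = 940
A) 940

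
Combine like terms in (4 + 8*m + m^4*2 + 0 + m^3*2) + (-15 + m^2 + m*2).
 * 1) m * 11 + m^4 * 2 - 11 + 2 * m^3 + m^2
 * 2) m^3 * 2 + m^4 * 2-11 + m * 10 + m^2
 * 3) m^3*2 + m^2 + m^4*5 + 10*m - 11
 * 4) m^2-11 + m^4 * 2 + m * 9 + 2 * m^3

Adding the polynomials and combining like terms:
(4 + 8*m + m^4*2 + 0 + m^3*2) + (-15 + m^2 + m*2)
= m^3 * 2 + m^4 * 2-11 + m * 10 + m^2
2) m^3 * 2 + m^4 * 2-11 + m * 10 + m^2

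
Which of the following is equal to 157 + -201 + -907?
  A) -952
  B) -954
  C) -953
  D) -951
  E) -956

First: 157 + -201 = -44
Then: -44 + -907 = -951
D) -951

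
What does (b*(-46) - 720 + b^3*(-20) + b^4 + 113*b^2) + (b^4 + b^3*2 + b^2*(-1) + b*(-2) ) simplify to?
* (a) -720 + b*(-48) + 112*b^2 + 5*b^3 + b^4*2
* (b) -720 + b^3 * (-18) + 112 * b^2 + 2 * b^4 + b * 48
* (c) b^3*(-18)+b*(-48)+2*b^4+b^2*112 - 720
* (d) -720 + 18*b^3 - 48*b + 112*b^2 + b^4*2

Adding the polynomials and combining like terms:
(b*(-46) - 720 + b^3*(-20) + b^4 + 113*b^2) + (b^4 + b^3*2 + b^2*(-1) + b*(-2))
= b^3*(-18)+b*(-48)+2*b^4+b^2*112 - 720
c) b^3*(-18)+b*(-48)+2*b^4+b^2*112 - 720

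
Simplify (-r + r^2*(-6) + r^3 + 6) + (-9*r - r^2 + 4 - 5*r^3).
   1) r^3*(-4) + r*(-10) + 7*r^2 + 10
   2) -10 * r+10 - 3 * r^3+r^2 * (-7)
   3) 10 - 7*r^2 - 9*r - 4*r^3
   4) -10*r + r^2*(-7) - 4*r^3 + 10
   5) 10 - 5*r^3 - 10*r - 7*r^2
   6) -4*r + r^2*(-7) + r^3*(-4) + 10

Adding the polynomials and combining like terms:
(-r + r^2*(-6) + r^3 + 6) + (-9*r - r^2 + 4 - 5*r^3)
= -10*r + r^2*(-7) - 4*r^3 + 10
4) -10*r + r^2*(-7) - 4*r^3 + 10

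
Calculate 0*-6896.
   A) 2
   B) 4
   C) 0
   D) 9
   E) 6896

0 * -6896 = 0
C) 0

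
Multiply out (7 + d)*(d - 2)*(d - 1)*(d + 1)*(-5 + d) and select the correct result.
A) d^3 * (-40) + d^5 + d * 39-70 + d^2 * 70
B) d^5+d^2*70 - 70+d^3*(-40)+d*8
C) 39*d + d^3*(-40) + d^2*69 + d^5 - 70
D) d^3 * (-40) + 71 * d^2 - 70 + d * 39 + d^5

Expanding (7 + d)*(d - 2)*(d - 1)*(d + 1)*(-5 + d):
= d^3 * (-40) + d^5 + d * 39-70 + d^2 * 70
A) d^3 * (-40) + d^5 + d * 39-70 + d^2 * 70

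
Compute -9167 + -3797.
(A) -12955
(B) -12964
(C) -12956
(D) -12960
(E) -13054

-9167 + -3797 = -12964
B) -12964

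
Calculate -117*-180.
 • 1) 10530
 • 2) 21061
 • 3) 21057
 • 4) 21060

-117 * -180 = 21060
4) 21060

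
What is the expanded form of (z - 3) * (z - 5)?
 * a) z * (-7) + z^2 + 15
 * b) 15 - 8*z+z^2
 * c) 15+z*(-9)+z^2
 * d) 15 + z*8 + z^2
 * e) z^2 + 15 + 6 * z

Expanding (z - 3) * (z - 5):
= 15 - 8*z+z^2
b) 15 - 8*z+z^2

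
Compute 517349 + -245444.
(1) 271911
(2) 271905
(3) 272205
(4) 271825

517349 + -245444 = 271905
2) 271905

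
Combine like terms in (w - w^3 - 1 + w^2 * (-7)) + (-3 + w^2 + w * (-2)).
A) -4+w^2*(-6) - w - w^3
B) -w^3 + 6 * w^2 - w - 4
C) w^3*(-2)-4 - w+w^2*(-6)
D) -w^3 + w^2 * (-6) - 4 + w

Adding the polynomials and combining like terms:
(w - w^3 - 1 + w^2*(-7)) + (-3 + w^2 + w*(-2))
= -4+w^2*(-6) - w - w^3
A) -4+w^2*(-6) - w - w^3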